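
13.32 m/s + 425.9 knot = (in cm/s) 2.324e+04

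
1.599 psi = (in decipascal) 1.102e+05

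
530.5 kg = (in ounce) 1.871e+04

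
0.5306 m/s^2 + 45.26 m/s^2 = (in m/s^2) 45.79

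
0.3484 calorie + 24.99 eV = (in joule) 1.458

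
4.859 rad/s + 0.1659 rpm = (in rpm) 46.57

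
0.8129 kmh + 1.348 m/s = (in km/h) 5.666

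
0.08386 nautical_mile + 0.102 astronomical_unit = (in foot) 5.006e+10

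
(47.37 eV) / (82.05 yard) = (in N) 1.012e-19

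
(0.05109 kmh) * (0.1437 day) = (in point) 4.995e+05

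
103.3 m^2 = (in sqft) 1112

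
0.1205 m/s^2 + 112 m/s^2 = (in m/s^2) 112.1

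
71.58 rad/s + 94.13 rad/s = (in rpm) 1582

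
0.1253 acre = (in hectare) 0.05071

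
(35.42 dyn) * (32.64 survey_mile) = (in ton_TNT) 4.447e-09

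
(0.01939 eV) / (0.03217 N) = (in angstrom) 9.657e-10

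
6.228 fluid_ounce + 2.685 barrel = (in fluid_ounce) 1.444e+04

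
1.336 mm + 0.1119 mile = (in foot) 590.8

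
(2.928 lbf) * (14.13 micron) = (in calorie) 4.399e-05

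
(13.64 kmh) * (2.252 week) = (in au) 3.45e-05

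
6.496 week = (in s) 3.929e+06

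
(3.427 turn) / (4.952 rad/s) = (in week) 7.19e-06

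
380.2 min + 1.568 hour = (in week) 0.04705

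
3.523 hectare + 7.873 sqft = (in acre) 8.706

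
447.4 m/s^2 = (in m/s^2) 447.4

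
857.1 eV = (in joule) 1.373e-16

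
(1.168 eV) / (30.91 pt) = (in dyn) 1.716e-12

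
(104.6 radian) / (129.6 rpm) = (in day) 8.92e-05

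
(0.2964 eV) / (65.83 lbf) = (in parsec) 5.256e-39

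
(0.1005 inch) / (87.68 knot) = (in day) 6.55e-10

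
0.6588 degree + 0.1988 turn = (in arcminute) 4334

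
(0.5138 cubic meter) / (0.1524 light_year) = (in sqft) 3.836e-15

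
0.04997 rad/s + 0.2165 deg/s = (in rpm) 0.5133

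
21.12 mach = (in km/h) 2.589e+04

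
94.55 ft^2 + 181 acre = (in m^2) 7.325e+05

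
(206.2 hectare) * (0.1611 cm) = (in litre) 3.322e+06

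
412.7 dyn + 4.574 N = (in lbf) 1.029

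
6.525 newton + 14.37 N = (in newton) 20.89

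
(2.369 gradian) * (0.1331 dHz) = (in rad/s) 0.0004953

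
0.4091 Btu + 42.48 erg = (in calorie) 103.2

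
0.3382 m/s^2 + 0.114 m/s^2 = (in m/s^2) 0.4522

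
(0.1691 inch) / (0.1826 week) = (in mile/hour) 8.7e-08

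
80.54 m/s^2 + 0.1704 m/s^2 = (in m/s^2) 80.71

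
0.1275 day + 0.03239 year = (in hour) 286.8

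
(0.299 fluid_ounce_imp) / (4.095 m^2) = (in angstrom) 2.075e+04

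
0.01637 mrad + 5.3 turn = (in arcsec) 6.869e+06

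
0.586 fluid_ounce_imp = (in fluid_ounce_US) 0.563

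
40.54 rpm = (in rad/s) 4.245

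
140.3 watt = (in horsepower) 0.1881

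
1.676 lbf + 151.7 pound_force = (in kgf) 69.57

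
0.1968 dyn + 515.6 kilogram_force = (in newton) 5056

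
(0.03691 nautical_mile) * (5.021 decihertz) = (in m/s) 34.32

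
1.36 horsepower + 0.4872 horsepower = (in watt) 1377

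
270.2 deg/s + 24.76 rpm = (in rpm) 69.79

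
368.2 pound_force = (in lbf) 368.2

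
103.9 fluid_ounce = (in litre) 3.073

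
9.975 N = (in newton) 9.975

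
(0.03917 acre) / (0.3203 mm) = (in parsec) 1.604e-11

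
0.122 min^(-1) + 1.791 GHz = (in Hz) 1.791e+09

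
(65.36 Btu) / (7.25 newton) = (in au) 6.358e-08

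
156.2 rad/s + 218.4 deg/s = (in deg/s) 9168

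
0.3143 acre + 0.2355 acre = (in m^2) 2225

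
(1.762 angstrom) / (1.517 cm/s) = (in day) 1.344e-13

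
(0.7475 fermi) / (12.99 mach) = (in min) 2.817e-21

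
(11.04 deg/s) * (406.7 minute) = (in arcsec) 9.698e+08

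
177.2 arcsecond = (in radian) 0.0008591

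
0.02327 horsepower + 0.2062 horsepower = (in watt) 171.1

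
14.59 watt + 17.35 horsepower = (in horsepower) 17.37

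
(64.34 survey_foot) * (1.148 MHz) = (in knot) 4.376e+07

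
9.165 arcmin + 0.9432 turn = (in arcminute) 2.038e+04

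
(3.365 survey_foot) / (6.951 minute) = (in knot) 0.00478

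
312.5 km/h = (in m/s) 86.81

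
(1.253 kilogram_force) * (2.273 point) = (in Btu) 9.339e-06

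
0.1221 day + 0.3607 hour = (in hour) 3.291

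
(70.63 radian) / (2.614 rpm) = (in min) 4.3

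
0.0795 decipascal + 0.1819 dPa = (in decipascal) 0.2614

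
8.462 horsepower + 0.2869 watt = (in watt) 6310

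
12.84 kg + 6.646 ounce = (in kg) 13.03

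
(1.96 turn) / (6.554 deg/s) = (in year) 3.414e-06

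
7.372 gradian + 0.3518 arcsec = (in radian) 0.1158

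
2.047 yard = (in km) 0.001872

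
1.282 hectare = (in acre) 3.168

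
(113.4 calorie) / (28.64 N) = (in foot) 54.35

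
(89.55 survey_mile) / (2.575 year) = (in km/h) 0.006389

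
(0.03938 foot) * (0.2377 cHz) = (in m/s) 2.853e-05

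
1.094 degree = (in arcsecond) 3938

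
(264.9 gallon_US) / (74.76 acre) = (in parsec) 1.074e-22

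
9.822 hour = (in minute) 589.3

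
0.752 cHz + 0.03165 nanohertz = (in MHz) 7.52e-09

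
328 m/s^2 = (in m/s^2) 328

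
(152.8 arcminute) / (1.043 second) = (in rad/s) 0.04262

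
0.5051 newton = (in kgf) 0.05151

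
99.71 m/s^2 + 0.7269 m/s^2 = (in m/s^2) 100.4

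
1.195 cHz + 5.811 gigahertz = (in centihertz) 5.811e+11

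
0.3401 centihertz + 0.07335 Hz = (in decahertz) 0.007675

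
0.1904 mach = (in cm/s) 6483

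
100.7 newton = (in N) 100.7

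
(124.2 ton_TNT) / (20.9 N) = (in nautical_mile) 1.343e+07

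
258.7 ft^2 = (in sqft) 258.7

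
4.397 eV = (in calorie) 1.684e-19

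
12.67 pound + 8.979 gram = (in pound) 12.69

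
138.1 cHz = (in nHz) 1.381e+09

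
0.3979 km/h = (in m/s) 0.1105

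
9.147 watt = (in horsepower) 0.01227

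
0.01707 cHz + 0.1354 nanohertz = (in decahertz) 1.707e-05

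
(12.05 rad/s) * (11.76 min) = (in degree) 4.872e+05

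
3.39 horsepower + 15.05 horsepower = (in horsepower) 18.44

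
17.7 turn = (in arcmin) 3.823e+05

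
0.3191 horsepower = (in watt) 238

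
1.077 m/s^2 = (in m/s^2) 1.077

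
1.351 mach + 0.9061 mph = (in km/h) 1658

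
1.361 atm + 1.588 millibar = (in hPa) 1381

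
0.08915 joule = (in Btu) 8.45e-05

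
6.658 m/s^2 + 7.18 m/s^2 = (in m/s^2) 13.84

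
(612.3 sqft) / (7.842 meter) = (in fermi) 7.254e+15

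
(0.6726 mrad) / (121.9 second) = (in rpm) 5.269e-05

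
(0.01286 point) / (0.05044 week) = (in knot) 2.891e-10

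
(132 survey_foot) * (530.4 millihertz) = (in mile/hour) 47.74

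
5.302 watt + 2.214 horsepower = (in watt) 1656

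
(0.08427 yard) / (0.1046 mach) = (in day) 2.504e-08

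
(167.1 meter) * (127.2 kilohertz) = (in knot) 4.132e+07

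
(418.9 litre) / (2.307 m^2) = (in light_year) 1.919e-17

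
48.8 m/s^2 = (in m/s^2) 48.8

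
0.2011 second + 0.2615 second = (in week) 7.649e-07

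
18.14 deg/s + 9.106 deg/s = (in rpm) 4.541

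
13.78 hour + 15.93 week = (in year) 0.3071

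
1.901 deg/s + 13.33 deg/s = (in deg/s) 15.23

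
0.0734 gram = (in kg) 7.34e-05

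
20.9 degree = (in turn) 0.05806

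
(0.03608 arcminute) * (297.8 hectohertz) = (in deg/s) 17.91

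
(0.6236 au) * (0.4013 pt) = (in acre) 3264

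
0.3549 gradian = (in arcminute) 19.16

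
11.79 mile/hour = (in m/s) 5.271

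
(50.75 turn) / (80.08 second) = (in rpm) 38.02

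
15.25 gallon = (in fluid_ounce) 1952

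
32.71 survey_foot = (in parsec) 3.231e-16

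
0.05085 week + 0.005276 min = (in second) 3.075e+04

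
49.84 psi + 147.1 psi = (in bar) 13.58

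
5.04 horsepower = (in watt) 3758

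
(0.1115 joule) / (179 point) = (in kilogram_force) 0.1801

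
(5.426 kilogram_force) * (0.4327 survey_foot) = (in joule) 7.018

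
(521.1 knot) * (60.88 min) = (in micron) 9.792e+11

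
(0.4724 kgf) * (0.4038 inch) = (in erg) 4.751e+05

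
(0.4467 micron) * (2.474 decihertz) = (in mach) 3.246e-10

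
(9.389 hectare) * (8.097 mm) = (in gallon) 2.008e+05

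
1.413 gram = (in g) 1.413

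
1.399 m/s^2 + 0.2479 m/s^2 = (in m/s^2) 1.647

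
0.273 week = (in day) 1.911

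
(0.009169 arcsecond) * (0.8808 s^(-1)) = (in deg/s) 2.243e-06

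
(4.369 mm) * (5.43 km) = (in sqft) 255.4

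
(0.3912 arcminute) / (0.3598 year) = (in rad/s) 1.003e-11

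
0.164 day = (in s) 1.417e+04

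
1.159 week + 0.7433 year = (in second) 2.414e+07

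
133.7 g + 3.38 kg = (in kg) 3.514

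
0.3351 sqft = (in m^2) 0.03113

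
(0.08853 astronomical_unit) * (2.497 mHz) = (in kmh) 1.191e+08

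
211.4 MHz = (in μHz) 2.114e+14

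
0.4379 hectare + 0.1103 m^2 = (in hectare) 0.4379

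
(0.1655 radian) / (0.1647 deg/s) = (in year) 1.826e-06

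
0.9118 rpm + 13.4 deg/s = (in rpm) 3.145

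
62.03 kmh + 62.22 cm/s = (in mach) 0.05243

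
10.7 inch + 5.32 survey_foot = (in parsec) 6.136e-17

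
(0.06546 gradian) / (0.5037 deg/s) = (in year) 3.709e-09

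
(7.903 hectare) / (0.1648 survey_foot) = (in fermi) 1.573e+21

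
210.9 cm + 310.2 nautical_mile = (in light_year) 6.072e-11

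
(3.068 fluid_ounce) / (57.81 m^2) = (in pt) 0.004449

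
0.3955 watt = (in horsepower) 0.0005304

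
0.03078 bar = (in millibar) 30.78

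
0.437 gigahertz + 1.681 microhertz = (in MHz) 437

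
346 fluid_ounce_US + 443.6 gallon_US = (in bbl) 10.63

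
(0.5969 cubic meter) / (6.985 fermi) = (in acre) 2.112e+10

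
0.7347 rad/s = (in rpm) 7.016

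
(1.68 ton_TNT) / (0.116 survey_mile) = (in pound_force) 8.465e+06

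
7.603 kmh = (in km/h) 7.603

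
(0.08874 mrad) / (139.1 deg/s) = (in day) 4.231e-10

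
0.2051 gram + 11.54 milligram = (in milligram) 216.6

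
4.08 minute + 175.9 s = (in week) 0.0006956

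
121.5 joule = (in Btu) 0.1152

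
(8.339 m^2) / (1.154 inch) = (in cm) 2.845e+04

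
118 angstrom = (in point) 3.345e-05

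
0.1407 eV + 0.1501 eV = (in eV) 0.2908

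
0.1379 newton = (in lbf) 0.031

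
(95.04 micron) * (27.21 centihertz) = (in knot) 5.027e-05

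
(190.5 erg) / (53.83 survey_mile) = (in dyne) 2.199e-05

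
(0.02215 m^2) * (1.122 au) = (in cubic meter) 3.718e+09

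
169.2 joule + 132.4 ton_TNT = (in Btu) 5.251e+08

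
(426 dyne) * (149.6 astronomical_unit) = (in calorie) 2.279e+10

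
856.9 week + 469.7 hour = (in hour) 1.444e+05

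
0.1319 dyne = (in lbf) 2.965e-07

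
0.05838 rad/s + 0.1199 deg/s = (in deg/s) 3.465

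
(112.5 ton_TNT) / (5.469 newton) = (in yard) 9.412e+10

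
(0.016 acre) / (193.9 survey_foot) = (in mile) 0.0006808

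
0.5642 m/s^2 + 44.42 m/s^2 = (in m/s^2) 44.98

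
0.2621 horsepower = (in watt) 195.4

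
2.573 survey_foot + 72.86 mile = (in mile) 72.86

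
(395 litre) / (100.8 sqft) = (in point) 119.6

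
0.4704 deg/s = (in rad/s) 0.00821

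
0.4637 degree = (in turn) 0.001288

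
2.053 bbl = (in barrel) 2.053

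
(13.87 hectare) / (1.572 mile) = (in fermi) 5.482e+16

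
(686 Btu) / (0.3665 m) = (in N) 1.975e+06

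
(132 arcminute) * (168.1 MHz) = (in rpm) 6.164e+07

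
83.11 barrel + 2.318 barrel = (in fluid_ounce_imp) 4.78e+05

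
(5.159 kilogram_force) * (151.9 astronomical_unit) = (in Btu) 1.09e+12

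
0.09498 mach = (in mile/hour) 72.34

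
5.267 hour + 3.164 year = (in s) 9.98e+07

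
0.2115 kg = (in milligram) 2.115e+05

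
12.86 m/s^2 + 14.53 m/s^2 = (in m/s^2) 27.39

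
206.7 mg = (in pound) 0.0004557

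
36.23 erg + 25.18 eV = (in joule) 3.623e-06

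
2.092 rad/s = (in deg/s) 119.9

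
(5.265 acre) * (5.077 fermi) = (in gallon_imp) 2.379e-08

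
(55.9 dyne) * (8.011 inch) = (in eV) 7.099e+14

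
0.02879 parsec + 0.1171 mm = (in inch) 3.498e+16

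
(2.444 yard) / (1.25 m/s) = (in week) 2.956e-06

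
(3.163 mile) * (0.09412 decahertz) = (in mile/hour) 1.072e+04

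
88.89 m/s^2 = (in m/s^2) 88.89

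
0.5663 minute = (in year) 1.077e-06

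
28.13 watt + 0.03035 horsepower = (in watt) 50.76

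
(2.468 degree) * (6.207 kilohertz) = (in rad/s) 267.4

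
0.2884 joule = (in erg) 2.884e+06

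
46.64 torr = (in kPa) 6.218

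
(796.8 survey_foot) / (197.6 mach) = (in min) 6.016e-05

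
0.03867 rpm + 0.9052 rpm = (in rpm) 0.9439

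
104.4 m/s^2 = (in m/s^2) 104.4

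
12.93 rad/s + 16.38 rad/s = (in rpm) 279.9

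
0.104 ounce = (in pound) 0.0065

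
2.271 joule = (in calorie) 0.5428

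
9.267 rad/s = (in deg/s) 531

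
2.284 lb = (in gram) 1036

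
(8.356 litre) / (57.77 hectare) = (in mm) 1.446e-05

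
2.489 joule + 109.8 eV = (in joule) 2.489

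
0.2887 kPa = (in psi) 0.04187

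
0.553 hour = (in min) 33.18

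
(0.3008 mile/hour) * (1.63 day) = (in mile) 11.77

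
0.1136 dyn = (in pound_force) 2.554e-07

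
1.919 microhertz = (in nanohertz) 1919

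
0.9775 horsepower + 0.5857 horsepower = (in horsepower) 1.563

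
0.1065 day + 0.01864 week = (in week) 0.03385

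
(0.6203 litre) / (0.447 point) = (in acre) 0.000972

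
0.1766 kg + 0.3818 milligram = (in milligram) 1.766e+05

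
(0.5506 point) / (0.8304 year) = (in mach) 2.178e-14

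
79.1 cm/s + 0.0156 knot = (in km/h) 2.876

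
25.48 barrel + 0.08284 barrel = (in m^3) 4.064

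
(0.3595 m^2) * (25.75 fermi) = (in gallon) 2.445e-12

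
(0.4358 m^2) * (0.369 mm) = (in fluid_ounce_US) 5.438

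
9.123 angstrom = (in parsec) 2.957e-26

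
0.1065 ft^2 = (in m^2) 0.009894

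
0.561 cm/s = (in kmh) 0.0202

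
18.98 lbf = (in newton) 84.43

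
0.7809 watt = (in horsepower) 0.001047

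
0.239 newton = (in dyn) 2.39e+04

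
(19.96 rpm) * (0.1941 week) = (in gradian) 1.562e+07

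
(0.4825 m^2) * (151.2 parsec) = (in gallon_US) 5.947e+20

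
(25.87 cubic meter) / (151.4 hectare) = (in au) 1.142e-16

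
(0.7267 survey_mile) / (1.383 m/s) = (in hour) 0.2349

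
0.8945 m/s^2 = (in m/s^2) 0.8945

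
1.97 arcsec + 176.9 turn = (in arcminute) 3.821e+06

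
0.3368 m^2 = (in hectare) 3.368e-05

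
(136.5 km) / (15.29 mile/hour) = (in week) 0.03302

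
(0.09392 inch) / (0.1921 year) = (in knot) 7.655e-10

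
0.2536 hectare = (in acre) 0.6267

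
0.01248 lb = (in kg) 0.005661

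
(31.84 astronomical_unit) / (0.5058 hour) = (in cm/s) 2.616e+11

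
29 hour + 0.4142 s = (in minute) 1740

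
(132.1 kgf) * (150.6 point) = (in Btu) 0.06523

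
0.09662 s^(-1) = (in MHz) 9.662e-08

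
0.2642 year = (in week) 13.78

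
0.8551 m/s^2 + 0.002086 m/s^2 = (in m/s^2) 0.8572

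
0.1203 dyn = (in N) 1.203e-06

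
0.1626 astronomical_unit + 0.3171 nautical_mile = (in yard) 2.66e+10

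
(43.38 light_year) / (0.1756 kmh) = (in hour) 2.337e+15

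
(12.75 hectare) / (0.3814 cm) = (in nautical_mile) 1.805e+04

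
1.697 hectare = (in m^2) 1.697e+04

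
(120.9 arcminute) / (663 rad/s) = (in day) 6.139e-10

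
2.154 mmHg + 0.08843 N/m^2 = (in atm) 0.002835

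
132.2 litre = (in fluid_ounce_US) 4470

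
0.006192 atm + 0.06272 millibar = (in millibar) 6.337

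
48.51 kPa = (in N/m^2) 4.851e+04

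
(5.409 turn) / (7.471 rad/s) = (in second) 4.549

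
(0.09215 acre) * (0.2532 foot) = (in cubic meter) 28.78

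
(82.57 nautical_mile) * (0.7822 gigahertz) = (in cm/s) 1.196e+16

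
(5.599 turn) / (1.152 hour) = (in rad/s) 0.008483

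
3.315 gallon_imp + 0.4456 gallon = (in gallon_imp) 3.686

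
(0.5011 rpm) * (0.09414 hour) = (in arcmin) 6.114e+04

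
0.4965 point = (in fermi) 1.752e+11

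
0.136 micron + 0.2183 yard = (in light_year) 2.11e-17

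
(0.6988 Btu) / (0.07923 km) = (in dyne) 9.305e+05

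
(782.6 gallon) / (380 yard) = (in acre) 2.107e-06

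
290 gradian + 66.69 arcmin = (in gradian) 291.2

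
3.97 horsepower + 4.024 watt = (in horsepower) 3.975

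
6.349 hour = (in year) 0.0007248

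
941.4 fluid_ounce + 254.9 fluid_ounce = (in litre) 35.38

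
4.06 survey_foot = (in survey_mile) 0.0007689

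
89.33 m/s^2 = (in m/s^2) 89.33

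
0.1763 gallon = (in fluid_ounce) 22.57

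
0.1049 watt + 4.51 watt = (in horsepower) 0.006189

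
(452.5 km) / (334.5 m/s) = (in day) 0.01566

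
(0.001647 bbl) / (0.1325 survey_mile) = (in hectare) 1.228e-10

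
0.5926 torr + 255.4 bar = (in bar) 255.4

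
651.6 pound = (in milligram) 2.956e+08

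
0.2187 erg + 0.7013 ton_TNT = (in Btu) 2.781e+06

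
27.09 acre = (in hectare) 10.96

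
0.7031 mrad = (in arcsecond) 145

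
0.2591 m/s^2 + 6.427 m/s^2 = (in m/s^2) 6.686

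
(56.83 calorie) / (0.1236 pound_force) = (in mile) 0.2687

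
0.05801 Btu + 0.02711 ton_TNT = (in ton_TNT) 0.02711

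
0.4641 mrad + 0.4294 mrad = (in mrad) 0.8935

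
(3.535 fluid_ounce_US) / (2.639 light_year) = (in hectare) 4.187e-25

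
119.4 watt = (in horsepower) 0.1601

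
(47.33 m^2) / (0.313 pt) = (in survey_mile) 266.3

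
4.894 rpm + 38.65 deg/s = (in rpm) 11.34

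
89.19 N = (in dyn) 8.919e+06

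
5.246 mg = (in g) 0.005246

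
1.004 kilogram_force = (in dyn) 9.846e+05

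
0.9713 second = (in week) 1.606e-06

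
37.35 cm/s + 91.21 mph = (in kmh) 148.1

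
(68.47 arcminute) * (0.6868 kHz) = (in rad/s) 13.68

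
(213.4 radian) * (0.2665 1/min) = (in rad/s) 0.9479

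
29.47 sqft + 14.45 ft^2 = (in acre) 0.001008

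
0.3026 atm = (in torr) 230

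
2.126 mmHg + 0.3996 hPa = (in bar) 0.003234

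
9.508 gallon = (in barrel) 0.2264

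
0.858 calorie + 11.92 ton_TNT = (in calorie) 1.192e+10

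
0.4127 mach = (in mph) 314.3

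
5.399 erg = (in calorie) 1.29e-07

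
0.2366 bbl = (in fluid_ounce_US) 1272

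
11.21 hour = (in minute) 672.6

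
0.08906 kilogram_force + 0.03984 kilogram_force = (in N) 1.264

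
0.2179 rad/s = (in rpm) 2.081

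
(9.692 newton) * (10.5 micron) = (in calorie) 2.432e-05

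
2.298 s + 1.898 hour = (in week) 0.0113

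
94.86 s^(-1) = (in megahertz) 9.486e-05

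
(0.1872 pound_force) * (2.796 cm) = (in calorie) 0.005565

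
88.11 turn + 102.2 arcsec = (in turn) 88.11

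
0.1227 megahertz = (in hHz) 1227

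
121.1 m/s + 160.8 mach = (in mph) 1.227e+05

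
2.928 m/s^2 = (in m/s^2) 2.928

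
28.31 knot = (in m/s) 14.56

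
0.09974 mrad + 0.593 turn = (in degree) 213.5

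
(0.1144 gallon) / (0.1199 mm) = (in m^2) 3.612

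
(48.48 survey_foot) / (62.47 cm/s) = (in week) 3.911e-05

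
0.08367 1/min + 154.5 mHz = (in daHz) 0.01559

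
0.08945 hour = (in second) 322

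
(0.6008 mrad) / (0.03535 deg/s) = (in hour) 0.0002705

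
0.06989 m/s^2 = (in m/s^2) 0.06989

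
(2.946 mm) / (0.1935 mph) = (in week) 5.631e-08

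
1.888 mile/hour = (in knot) 1.641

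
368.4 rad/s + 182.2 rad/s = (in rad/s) 550.6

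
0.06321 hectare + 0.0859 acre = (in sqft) 1.055e+04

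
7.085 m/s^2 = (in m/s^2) 7.085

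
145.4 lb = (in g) 6.595e+04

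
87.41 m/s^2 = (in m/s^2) 87.41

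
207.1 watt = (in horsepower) 0.2777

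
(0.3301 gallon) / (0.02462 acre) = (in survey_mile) 7.793e-09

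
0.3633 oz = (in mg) 1.03e+04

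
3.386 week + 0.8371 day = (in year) 0.06723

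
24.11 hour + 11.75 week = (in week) 11.89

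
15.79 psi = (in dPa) 1.089e+06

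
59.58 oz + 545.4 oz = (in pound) 37.81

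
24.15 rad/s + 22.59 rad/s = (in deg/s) 2678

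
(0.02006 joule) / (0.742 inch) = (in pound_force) 0.2393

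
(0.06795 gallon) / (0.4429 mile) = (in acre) 8.917e-11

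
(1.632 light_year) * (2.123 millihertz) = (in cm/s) 3.278e+15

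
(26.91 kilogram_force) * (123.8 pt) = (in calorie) 2.755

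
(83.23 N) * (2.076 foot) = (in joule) 52.67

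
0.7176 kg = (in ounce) 25.31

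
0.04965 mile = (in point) 2.265e+05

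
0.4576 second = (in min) 0.007627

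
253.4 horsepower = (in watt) 1.89e+05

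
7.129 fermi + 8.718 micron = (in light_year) 9.215e-22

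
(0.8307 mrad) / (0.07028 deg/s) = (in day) 7.838e-06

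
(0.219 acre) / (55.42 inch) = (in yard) 688.5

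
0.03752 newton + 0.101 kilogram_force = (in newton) 1.028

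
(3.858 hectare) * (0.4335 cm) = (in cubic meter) 167.2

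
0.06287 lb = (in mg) 2.852e+04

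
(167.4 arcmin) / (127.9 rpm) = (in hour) 1.01e-06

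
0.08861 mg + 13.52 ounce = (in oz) 13.52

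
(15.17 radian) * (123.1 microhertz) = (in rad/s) 0.001867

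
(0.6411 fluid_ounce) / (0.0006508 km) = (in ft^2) 0.0003136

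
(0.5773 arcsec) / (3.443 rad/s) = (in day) 9.409e-12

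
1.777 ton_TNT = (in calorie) 1.777e+09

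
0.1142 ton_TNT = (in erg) 4.778e+15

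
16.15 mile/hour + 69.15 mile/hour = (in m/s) 38.13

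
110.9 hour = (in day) 4.621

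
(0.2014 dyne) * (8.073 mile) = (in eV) 1.633e+17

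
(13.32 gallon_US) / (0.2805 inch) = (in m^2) 7.077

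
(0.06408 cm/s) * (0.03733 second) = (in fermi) 2.392e+10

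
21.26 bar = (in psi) 308.4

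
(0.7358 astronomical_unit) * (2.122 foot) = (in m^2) 7.119e+10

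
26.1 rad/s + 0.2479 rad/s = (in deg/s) 1510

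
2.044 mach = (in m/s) 696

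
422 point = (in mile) 9.25e-05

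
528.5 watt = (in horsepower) 0.7087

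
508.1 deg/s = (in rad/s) 8.868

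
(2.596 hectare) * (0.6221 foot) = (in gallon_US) 1.3e+06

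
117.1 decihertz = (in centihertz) 1171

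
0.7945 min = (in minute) 0.7945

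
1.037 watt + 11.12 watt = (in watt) 12.16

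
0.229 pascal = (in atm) 2.26e-06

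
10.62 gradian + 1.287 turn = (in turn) 1.314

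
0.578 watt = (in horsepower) 0.0007751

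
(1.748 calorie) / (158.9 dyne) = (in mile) 2.86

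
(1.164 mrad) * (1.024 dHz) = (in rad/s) 0.0001192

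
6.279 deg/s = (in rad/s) 0.1096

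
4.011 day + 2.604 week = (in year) 0.06093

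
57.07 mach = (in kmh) 6.996e+04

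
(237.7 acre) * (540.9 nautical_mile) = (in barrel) 6.061e+12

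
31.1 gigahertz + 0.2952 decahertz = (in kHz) 3.11e+07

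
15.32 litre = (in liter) 15.32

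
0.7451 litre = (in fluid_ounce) 25.19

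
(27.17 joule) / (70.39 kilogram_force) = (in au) 2.631e-13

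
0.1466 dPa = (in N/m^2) 0.01466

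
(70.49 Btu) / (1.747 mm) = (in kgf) 4.341e+06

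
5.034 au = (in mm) 7.531e+14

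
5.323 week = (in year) 0.1021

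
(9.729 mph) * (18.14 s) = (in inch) 3106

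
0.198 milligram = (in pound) 4.365e-07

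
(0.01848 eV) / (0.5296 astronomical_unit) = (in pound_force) 8.401e-33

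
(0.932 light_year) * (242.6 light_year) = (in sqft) 2.178e+35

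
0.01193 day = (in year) 3.268e-05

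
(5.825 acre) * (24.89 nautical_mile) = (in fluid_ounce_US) 3.674e+13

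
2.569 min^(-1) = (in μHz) 4.282e+04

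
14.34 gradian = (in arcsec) 4.646e+04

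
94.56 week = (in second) 5.719e+07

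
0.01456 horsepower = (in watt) 10.86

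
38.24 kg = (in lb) 84.3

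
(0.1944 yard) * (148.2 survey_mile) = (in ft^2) 4.564e+05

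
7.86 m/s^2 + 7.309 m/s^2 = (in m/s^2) 15.17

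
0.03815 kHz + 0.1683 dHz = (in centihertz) 3817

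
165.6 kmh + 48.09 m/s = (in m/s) 94.09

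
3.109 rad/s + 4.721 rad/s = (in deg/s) 448.6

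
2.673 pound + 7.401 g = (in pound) 2.689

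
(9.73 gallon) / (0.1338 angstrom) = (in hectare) 2.753e+05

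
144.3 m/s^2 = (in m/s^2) 144.3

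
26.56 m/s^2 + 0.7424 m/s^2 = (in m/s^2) 27.3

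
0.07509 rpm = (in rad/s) 0.007863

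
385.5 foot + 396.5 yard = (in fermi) 4.801e+17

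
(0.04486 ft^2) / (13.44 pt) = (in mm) 879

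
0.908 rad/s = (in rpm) 8.671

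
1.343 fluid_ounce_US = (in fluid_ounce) 1.343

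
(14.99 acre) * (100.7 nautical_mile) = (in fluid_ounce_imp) 3.982e+14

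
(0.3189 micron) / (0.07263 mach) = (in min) 2.149e-10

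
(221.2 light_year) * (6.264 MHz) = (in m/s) 1.311e+25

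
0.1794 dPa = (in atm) 1.771e-07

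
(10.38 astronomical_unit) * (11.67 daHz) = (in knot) 3.523e+14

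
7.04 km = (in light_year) 7.441e-13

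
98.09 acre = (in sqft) 4.273e+06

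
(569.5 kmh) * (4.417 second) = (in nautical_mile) 0.3773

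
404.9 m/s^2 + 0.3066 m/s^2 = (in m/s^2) 405.2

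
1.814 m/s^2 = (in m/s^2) 1.814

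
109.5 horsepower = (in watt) 8.165e+04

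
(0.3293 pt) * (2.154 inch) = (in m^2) 6.356e-06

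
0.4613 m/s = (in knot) 0.8967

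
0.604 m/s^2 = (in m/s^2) 0.604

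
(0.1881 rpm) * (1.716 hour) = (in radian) 121.7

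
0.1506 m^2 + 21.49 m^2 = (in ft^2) 232.9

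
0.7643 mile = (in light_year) 1.3e-13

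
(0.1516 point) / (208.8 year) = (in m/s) 8.122e-15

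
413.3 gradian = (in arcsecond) 1.339e+06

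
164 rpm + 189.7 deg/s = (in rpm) 195.6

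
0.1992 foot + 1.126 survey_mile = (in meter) 1812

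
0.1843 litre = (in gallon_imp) 0.04054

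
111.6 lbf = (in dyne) 4.964e+07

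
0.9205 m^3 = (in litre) 920.5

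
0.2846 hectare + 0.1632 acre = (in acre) 0.8665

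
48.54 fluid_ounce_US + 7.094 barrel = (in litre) 1129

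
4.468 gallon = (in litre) 16.91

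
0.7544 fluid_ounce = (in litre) 0.02231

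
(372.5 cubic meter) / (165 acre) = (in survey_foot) 0.00183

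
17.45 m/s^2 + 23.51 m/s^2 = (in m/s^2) 40.96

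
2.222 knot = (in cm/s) 114.3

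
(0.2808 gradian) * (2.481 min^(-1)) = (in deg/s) 0.01045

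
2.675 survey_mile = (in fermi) 4.305e+18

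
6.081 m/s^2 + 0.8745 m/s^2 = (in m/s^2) 6.956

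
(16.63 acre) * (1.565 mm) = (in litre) 1.053e+05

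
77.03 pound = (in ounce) 1232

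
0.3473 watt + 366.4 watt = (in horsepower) 0.4918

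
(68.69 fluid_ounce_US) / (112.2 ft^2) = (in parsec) 6.316e-21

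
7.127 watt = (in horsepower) 0.009557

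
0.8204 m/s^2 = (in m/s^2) 0.8204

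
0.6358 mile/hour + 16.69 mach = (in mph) 1.271e+04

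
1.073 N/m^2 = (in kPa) 0.001073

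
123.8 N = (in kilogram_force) 12.62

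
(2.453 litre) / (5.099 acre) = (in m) 1.189e-07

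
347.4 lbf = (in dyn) 1.545e+08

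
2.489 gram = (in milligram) 2489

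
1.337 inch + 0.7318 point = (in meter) 0.03422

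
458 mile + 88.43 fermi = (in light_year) 7.791e-11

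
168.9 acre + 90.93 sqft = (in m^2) 6.835e+05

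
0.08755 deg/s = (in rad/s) 0.001528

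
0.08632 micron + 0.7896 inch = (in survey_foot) 0.0658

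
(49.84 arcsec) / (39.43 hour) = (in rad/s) 1.702e-09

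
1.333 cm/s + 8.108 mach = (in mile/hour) 6176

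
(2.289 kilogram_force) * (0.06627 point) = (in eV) 3.275e+15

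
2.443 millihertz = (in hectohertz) 2.443e-05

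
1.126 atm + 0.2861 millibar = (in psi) 16.55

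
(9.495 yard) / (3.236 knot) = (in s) 5.215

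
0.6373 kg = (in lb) 1.405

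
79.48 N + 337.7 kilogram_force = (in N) 3391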